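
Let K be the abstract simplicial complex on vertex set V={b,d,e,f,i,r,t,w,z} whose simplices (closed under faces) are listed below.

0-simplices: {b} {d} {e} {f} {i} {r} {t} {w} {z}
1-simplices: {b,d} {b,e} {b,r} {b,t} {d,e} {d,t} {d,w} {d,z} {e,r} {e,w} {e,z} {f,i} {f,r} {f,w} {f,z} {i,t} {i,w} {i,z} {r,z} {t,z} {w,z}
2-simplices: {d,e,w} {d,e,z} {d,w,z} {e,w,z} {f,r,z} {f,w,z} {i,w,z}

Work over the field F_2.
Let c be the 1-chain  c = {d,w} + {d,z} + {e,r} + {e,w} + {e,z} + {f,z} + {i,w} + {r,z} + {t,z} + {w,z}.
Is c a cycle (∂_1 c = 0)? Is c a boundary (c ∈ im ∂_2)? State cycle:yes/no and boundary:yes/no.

cycle:no boundary:no

n_0=9 n_1=21 n_2=7  [Z2]
∂1: piv[bd,be,br,bt,dw,dz,fi,fr] rk=8  ker:de,dt,er,ew,ez,fw,fz,it,iw,iz,rz,tz,wz
∂2: piv[dew,dez,dwz,frz,fwz,iwz] rk=6  ker:ewz
∂1c = {e} + {f} + {i} + {t}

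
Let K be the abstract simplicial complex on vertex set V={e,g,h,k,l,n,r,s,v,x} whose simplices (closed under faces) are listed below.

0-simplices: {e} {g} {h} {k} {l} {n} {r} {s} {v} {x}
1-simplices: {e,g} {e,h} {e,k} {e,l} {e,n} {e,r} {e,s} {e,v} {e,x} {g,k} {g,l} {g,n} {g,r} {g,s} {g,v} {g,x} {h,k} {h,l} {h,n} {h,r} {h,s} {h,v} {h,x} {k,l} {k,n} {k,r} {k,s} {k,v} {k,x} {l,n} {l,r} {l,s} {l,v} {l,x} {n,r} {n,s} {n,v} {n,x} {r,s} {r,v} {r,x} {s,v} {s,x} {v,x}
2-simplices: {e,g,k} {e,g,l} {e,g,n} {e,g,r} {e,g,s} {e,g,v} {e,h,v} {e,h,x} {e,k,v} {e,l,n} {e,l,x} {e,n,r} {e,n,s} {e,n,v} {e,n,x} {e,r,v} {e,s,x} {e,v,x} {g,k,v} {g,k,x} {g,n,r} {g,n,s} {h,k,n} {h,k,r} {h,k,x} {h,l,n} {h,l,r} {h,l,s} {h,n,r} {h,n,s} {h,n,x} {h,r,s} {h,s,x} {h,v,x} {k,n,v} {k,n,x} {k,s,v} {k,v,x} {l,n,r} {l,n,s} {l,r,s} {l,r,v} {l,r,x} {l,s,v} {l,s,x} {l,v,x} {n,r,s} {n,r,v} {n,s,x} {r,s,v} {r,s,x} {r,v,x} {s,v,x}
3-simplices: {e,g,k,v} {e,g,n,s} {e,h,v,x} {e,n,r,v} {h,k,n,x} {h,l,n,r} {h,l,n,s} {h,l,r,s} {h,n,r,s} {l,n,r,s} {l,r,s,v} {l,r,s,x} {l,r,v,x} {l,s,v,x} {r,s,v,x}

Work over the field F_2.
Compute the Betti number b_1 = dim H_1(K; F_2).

n_0=10 n_1=44 n_2=53 n_3=15  [Z2]
∂1: piv[eg,eh,ek,el,en,er,es,ev,ex] rk=9  ker:gk,gl,gn,gr,gs,gv,gx,hk,hl,hn,hr,hs,hv,hx,kl,kn,kr,ks,kv,kx,ln,lr,ls,lv,lx,nr,ns,nv,nx,rs,rv,rx,sv,sx,vx
∂2: piv[egk,egl,egn,egr,egs,egv,ehv,ehx,ekv,eln,elx,enr,ens,env,enx,erv,esx,evx,gkx,hkn,hkr,hkx,hln,hlr,hls,hnr,hns,hnx,hrs,knv,ksv,lrv,lrx,lsv] rk=34  ker:gkv,gnr,gns,hsx,hvx,knx,kvx,lnr,lns,lrs,lsx,lvx,nrs,nrv,nsx,rsv,rsx,rvx,svx
∂3: piv[egkv,egns,ehvx,enrv,hknx,hlnr,hlns,hlrs,hnrs,lrsv,lrsx,lrvx,lsvx] rk=13  ker:lnrs,rsvx
b_1=(44−9)−34=1

b_1=1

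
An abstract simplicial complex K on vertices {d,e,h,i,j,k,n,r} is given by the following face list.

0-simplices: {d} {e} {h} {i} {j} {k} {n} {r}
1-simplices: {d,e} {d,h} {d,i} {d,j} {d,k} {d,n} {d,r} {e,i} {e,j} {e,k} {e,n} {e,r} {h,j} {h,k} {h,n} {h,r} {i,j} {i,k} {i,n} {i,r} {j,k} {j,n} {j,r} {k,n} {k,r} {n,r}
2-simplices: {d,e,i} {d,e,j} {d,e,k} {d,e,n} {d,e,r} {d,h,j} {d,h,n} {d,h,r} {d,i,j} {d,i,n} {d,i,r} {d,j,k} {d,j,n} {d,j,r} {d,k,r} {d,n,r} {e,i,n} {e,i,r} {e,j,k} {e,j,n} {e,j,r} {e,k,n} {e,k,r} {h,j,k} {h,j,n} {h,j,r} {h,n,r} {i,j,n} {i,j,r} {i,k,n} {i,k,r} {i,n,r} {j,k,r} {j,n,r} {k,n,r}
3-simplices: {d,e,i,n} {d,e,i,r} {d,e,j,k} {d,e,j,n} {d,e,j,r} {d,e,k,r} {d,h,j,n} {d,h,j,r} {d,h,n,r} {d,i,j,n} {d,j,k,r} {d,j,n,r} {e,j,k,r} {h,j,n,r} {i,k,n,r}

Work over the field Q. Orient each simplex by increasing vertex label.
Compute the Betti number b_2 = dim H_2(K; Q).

n_0=8 n_1=26 n_2=35 n_3=15  [Q]
∂1: piv[de,dh,di,dj,dk,dn,dr] rk=7  ker:ei,ej,ek,en,er,hj,hk,hn,hr,ij,ik,in,ir,jk,jn,jr,kn,kr,nr
∂2: piv[dei,dej,dek,den,der,dhj,dhn,dhr,dij,din,dir,djk,djn,djr,dkr,dnr,ekn,hjk,ikn] rk=19  ker:ein,eir,ejk,ejn,ejr,ekr,hjn,hjr,hnr,ijn,ijr,ikr,inr,jkr,jnr,knr
∂3: piv[dein,deir,dejk,dejn,dejr,dekr,dhjn,dhjr,dhnr,dijn,djkr,djnr,iknr] rk=13  ker:ejkr,hjnr
b_2=(35−19)−13=3

b_2=3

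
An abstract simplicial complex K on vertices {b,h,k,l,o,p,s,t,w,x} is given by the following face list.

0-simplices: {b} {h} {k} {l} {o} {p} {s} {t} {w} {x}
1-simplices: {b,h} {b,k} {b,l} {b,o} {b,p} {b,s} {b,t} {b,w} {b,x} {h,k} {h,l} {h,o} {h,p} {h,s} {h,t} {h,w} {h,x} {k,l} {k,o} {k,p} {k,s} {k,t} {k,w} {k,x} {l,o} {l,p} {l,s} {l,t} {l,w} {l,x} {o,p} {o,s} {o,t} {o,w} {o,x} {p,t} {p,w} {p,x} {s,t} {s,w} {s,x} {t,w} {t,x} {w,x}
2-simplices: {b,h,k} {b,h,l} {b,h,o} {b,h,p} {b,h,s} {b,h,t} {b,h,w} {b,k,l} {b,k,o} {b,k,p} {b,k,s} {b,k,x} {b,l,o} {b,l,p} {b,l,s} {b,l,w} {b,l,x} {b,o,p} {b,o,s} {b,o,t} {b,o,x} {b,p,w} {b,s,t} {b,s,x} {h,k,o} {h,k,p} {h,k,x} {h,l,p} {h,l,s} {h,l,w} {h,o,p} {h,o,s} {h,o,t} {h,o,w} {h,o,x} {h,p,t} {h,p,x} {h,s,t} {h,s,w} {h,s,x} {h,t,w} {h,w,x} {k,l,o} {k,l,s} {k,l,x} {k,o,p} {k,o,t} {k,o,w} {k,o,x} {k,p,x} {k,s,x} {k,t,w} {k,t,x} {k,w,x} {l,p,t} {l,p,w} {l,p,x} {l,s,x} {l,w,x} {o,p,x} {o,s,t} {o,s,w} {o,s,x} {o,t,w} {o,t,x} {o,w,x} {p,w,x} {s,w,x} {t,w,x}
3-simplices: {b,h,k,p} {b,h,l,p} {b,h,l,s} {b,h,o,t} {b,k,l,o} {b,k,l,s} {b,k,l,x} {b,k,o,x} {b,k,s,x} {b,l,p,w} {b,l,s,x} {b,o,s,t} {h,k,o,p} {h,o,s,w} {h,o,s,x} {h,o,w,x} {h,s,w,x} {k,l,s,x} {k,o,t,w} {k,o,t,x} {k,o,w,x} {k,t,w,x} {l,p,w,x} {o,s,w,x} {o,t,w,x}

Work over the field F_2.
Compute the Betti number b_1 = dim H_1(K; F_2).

n_0=10 n_1=44 n_2=69 n_3=25  [Z2]
∂1: piv[bh,bk,bl,bo,bp,bs,bt,bw,bx] rk=9  ker:hk,hl,ho,hp,hs,ht,hw,hx,kl,ko,kp,ks,kt,kw,kx,lo,lp,ls,lt,lw,lx,op,os,ot,ow,ox,pt,pw,px,st,sw,sx,tw,tx,wx
∂2: piv[bhk,bhl,bho,bhp,bhs,bht,bhw,bkl,bko,bkp,bks,bkx,blo,blp,bls,blw,blx,bop,bos,bot,box,bpw,bst,bsx,hkx,how,hpt,hpx,hsw,htw,hwx,kot,kow,ktx,lpt] rk=35  ker:hko,hkp,hlp,hls,hlw,hop,hos,hot,hox,hst,hsx,klo,kls,klx,kop,kox,kpx,ksx,ktw,kwx,lpw,lpx,lsx,lwx,opx,ost,osw,osx,otw,otx,owx,pwx,swx,twx
∂3: piv[bhkp,bhlp,bhls,bhot,bklo,bkls,bklx,bkox,bksx,blpw,blsx,bost,hkop,hosw,hosx,howx,hswx,kotw,kotx,kowx,ktwx,lpwx] rk=22  ker:klsx,oswx,otwx
b_1=(44−9)−35=0

b_1=0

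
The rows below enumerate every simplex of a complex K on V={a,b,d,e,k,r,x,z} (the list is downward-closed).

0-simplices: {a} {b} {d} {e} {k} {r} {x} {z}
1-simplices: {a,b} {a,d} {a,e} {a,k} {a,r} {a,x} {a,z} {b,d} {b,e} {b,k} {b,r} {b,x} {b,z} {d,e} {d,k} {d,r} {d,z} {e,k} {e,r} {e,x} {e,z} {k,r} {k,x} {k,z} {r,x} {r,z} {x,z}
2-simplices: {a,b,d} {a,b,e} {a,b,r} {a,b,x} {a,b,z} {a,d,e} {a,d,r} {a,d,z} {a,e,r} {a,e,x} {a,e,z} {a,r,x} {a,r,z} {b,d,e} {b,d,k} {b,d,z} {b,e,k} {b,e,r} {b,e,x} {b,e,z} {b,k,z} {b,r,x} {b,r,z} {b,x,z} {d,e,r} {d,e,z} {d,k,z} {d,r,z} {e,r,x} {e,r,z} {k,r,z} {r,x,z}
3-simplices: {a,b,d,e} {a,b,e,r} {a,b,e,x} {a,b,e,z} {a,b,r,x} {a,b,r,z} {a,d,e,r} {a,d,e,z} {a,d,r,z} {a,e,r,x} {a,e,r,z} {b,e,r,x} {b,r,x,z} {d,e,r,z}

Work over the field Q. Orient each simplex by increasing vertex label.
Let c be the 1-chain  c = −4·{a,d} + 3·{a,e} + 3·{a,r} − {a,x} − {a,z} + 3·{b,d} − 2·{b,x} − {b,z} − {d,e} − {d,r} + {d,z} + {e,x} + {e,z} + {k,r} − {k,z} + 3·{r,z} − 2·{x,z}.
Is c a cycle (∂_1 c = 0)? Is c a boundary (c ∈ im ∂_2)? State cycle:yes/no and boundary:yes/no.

n_0=8 n_1=27 n_2=32 n_3=14  [Q]
∂1: piv[ab,ad,ae,ak,ar,ax,az] rk=7  ker:bd,be,bk,br,bx,bz,de,dk,dr,dz,ek,er,ex,ez,kr,kx,kz,rx,rz,xz
∂2: piv[abd,abe,abr,abx,abz,ade,adr,adz,aer,aex,aez,arx,arz,bdk,bek,bkz,bxz,krz] rk=18  ker:bde,bdz,ber,bex,bez,brx,brz,der,dez,dkz,drz,erx,erz,rxz
∂3: piv[abde,aber,abex,abez,abrx,abrz,ader,adez,adrz,aerx,aerz,brxz] rk=12  ker:berx,derz
∂1c = 0
c vs im∂2: reduces to 0 ⇒ boundary

cycle:yes boundary:yes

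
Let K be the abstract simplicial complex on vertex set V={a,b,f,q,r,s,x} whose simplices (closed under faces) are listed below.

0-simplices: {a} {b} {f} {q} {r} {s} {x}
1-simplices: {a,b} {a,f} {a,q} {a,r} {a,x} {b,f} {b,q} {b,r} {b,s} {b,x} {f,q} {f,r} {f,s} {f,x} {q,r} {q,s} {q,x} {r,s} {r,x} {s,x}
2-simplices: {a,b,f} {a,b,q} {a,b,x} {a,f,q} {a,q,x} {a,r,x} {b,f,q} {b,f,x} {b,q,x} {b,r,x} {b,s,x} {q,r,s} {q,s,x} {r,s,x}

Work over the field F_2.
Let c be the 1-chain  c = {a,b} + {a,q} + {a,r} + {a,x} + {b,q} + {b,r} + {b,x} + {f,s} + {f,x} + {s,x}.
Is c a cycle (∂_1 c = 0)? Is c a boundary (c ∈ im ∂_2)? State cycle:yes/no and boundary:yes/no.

n_0=7 n_1=20 n_2=14  [Z2]
∂1: piv[ab,af,aq,ar,ax,bs] rk=6  ker:bf,bq,br,bx,fq,fr,fs,fx,qr,qs,qx,rs,rx,sx
∂2: piv[abf,abq,abx,afq,aqx,arx,bfx,brx,bsx,qrs,qsx,rsx] rk=12  ker:bfq,bqx
∂1c = 0
c vs im∂2: residual ≠ 0 ⇒ not boundary

cycle:yes boundary:no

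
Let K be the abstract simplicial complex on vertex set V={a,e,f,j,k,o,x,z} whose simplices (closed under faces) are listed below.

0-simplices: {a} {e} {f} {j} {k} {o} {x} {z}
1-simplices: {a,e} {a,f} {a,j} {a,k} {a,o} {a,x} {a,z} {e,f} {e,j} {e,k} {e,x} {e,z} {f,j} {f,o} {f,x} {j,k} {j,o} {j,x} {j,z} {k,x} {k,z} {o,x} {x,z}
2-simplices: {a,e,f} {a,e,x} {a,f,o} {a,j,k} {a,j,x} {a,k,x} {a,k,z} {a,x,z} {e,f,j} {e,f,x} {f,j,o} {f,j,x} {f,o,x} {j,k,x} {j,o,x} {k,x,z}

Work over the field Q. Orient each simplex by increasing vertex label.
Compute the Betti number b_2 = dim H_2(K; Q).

n_0=8 n_1=23 n_2=16  [Q]
∂1: piv[ae,af,aj,ak,ao,ax,az] rk=7  ker:ef,ej,ek,ex,ez,fj,fo,fx,jk,jo,jx,jz,kx,kz,ox,xz
∂2: piv[aef,aex,afo,ajk,ajx,akx,akz,axz,efj,efx,fjo,fjx,fox] rk=13  ker:jkx,jox,kxz
b_2=(16−13)−0=3

b_2=3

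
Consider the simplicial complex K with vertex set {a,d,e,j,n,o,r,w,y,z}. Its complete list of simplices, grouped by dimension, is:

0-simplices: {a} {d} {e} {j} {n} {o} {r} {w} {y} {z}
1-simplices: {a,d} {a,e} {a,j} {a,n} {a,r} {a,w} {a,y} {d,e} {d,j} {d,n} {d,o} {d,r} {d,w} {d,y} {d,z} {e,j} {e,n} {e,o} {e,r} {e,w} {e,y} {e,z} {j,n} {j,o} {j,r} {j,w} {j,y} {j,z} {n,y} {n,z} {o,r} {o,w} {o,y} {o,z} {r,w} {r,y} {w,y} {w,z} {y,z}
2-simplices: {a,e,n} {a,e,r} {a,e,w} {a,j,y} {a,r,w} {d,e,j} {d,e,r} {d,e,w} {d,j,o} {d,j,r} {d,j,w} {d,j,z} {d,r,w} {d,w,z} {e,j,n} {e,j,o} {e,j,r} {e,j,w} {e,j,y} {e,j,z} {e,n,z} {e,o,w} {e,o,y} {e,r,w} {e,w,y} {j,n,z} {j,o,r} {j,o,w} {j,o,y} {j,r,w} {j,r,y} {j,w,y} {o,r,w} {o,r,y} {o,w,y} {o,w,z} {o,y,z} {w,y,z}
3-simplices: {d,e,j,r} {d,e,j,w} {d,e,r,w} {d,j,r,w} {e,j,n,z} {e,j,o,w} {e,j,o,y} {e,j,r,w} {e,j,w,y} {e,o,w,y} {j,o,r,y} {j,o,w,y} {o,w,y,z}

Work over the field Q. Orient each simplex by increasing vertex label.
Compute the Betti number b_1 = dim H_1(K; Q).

n_0=10 n_1=39 n_2=38 n_3=13  [Q]
∂1: piv[ad,ae,aj,an,ar,aw,ay,do,dz] rk=9  ker:de,dj,dn,dr,dw,dy,ej,en,eo,er,ew,ey,ez,jn,jo,jr,jw,jy,jz,ny,nz,or,ow,oy,oz,rw,ry,wy,wz,yz
∂2: piv[aen,aer,aew,ajy,arw,dej,der,dew,djo,djr,djw,djz,dwz,ejn,ejo,ejy,ejz,enz,eow,eoy,ewy,jor,jry,owz,oyz] rk=25  ker:drw,ejr,ejw,erw,jnz,jow,joy,jrw,jwy,orw,ory,owy,wyz
∂3: piv[dejr,dejw,derw,djrw,ejnz,ejow,ejoy,ejwy,eowy,jory,owyz] rk=11  ker:ejrw,jowy
b_1=(39−9)−25=5

b_1=5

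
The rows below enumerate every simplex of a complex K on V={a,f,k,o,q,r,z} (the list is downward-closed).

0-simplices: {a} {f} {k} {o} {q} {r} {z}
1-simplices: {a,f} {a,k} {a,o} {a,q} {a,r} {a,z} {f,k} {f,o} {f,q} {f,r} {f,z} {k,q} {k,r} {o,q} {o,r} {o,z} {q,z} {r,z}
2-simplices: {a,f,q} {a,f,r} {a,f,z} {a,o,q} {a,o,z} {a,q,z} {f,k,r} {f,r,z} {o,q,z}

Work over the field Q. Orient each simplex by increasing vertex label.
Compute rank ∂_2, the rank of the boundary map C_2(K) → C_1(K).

rank∂_2=8

n_0=7 n_1=18 n_2=9  [Q]
∂1: piv[af,ak,ao,aq,ar,az] rk=6  ker:fk,fo,fq,fr,fz,kq,kr,oq,or,oz,qz,rz
∂2: piv[afq,afr,afz,aoq,aoz,aqz,fkr,frz] rk=8  ker:oqz
rk∂_2=8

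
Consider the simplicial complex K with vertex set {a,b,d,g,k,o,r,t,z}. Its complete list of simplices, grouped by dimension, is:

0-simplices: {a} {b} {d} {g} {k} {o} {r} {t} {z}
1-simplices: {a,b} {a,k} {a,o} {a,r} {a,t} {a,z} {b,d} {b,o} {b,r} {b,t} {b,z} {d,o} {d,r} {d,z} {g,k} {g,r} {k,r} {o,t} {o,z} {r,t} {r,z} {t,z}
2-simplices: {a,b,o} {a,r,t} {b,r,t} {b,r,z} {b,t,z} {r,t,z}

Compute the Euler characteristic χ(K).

χ(K)=-7

n_0=9 n_1=22 n_2=6
χ=+9−22+6=-7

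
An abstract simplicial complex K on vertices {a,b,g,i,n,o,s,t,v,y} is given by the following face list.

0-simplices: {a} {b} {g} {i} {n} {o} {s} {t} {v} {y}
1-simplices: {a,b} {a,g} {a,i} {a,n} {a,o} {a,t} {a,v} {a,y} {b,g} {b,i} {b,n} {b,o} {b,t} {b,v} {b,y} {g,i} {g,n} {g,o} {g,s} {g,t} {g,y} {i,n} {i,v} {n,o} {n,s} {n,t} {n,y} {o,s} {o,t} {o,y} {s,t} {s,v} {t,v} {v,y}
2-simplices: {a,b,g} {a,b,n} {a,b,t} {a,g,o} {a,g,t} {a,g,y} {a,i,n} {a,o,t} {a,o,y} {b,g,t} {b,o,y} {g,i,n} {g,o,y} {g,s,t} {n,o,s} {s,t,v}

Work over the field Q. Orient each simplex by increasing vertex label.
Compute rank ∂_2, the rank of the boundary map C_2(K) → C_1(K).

n_0=10 n_1=34 n_2=16  [Q]
∂1: piv[ab,ag,ai,an,ao,at,av,ay,gs] rk=9  ker:bg,bi,bn,bo,bt,bv,by,gi,gn,go,gt,gy,in,iv,no,ns,nt,ny,os,ot,oy,st,sv,tv,vy
∂2: piv[abg,abn,abt,ago,agt,agy,ain,aot,aoy,boy,gin,gst,nos,stv] rk=14  ker:bgt,goy
rk∂_2=14

rank∂_2=14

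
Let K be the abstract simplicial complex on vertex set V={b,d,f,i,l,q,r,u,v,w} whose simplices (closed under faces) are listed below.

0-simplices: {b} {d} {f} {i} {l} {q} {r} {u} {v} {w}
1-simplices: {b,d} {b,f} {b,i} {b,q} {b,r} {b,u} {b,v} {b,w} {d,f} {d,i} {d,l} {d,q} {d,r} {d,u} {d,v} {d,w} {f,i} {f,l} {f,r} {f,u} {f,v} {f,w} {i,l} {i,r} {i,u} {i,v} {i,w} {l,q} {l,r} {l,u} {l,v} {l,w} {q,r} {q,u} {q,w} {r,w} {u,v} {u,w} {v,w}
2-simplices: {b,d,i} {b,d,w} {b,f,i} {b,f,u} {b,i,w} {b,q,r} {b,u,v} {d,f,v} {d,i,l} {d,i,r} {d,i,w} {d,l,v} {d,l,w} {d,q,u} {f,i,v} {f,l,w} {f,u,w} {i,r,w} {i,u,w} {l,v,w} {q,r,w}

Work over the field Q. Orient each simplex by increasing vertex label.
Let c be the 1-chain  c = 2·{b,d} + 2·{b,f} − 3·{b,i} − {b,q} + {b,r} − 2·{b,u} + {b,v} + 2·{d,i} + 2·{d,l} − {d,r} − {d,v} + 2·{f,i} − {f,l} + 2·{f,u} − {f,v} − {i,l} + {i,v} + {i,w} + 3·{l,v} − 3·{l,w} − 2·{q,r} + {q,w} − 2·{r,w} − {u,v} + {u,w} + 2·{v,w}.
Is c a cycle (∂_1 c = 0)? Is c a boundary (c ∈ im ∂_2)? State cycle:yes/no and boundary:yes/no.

cycle:yes boundary:yes

n_0=10 n_1=39 n_2=21  [Q]
∂1: piv[bd,bf,bi,bq,br,bu,bv,bw,dl] rk=9  ker:df,di,dq,dr,du,dv,dw,fi,fl,fr,fu,fv,fw,il,ir,iu,iv,iw,lq,lr,lu,lv,lw,qr,qu,qw,rw,uv,uw,vw
∂2: piv[bdi,bdw,bfi,bfu,biw,bqr,buv,dfv,dil,dir,dlv,dlw,dqu,fiv,flw,fuw,irw,iuw,lvw,qrw] rk=20  ker:diw
∂1c = 0
c vs im∂2: reduces to 0 ⇒ boundary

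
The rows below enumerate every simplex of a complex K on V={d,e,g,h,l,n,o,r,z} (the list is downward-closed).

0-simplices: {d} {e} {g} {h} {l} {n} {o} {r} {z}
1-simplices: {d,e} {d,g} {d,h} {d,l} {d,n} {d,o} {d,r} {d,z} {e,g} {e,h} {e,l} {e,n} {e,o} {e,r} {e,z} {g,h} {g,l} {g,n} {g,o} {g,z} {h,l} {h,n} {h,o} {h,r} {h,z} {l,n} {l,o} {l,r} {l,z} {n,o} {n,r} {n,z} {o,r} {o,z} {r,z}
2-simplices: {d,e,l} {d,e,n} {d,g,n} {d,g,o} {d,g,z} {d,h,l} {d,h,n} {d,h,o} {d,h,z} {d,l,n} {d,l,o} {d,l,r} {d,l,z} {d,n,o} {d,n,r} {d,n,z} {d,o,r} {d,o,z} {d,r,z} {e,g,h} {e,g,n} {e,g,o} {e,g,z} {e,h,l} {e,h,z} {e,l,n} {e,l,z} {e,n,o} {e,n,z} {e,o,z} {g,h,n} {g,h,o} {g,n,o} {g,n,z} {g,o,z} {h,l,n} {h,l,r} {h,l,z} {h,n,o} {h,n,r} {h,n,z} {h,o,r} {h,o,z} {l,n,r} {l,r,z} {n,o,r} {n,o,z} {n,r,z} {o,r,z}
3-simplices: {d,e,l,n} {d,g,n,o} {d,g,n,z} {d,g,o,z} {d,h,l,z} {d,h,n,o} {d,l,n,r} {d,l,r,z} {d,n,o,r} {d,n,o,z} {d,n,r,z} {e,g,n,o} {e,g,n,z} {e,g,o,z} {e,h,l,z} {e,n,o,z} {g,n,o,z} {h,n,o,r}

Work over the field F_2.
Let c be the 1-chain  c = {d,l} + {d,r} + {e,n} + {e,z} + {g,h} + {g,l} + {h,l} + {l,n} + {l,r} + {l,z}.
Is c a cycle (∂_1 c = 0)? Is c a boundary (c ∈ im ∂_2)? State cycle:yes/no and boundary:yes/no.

n_0=9 n_1=35 n_2=49 n_3=18  [Z2]
∂1: piv[de,dg,dh,dl,dn,do,dr,dz] rk=8  ker:eg,eh,el,en,eo,er,ez,gh,gl,gn,go,gz,hl,hn,ho,hr,hz,ln,lo,lr,lz,no,nr,nz,or,oz,rz
∂2: piv[del,den,dgn,dgo,dgz,dhl,dhn,dho,dhz,dln,dlo,dlr,dlz,dno,dnr,dnz,dor,doz,drz,egh,egn,ego,egz,ehl,hlr] rk=25  ker:ehz,eln,elz,eno,enz,eoz,ghn,gho,gno,gnz,goz,hln,hlz,hno,hnr,hnz,hor,hoz,lnr,lrz,nor,noz,nrz,orz
∂3: piv[deln,dgno,dgnz,dgoz,dhlz,dhno,dlnr,dlrz,dnor,dnoz,dnrz,egno,egnz,egoz,ehlz,hnor] rk=16  ker:enoz,gnoz
∂1c = 0
c vs im∂2: residual ≠ 0 ⇒ not boundary

cycle:yes boundary:no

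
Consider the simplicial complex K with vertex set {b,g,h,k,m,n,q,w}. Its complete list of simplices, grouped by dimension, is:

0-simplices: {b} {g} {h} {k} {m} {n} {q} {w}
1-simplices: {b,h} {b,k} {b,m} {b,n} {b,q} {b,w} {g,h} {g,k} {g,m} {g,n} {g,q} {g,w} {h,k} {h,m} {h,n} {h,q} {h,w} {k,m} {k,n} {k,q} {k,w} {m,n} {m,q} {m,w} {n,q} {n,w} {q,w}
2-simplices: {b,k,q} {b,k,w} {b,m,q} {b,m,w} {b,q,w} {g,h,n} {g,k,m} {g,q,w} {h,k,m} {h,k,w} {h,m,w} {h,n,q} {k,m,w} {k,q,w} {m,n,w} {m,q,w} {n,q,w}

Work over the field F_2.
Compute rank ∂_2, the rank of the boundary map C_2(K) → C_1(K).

n_0=8 n_1=27 n_2=17  [Z2]
∂1: piv[bh,bk,bm,bn,bq,bw,gh] rk=7  ker:gk,gm,gn,gq,gw,hk,hm,hn,hq,hw,km,kn,kq,kw,mn,mq,mw,nq,nw,qw
∂2: piv[bkq,bkw,bmq,bmw,bqw,ghn,gkm,gqw,hkm,hkw,hmw,hnq,mnw,nqw] rk=14  ker:kmw,kqw,mqw
rk∂_2=14

rank∂_2=14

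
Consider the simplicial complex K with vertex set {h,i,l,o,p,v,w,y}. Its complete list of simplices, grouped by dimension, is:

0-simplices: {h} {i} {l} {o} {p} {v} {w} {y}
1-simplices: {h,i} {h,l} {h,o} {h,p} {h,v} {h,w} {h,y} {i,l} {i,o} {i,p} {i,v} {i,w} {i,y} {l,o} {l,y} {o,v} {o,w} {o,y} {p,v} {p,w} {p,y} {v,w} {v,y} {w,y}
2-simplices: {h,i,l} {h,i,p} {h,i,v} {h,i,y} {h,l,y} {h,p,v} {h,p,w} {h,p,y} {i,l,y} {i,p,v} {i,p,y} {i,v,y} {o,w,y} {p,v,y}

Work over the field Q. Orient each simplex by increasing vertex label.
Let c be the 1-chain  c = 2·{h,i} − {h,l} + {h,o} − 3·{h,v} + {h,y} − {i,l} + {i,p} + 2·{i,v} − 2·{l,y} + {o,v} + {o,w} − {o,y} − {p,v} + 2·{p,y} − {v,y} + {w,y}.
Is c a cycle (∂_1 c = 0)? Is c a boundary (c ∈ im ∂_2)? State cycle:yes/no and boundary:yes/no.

n_0=8 n_1=24 n_2=14  [Q]
∂1: piv[hi,hl,ho,hp,hv,hw,hy] rk=7  ker:il,io,ip,iv,iw,iy,lo,ly,ov,ow,oy,pv,pw,py,vw,vy,wy
∂2: piv[hil,hip,hiv,hiy,hly,hpv,hpw,hpy,ivy,owy] rk=10  ker:ily,ipv,ipy,pvy
∂1c = 0
c vs im∂2: residual ≠ 0 ⇒ not boundary

cycle:yes boundary:no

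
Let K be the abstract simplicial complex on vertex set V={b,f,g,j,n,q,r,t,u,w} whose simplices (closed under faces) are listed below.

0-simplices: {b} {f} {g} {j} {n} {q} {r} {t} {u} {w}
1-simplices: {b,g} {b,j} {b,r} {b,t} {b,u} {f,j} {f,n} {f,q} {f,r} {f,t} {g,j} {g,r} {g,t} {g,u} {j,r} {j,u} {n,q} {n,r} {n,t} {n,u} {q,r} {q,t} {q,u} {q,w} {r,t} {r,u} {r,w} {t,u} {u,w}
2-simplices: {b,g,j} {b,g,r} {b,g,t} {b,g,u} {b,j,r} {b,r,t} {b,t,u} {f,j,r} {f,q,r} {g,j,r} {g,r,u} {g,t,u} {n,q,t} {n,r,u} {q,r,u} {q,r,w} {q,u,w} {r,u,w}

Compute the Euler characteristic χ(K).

χ(K)=-1

n_0=10 n_1=29 n_2=18
χ=+10−29+18=-1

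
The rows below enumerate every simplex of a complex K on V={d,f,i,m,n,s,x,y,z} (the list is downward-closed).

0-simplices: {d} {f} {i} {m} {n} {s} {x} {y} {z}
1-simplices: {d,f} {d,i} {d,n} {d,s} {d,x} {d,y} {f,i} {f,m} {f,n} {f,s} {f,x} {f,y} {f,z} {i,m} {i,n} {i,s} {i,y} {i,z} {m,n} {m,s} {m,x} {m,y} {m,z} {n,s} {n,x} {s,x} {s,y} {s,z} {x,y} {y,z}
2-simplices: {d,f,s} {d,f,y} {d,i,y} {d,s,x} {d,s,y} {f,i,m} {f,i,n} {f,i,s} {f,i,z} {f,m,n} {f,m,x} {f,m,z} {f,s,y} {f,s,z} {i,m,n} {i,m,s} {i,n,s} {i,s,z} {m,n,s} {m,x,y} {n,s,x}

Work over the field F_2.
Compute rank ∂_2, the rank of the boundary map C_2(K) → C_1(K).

n_0=9 n_1=30 n_2=21  [Z2]
∂1: piv[df,di,dn,ds,dx,dy,fm,fz] rk=8  ker:fi,fn,fs,fx,fy,im,in,is,iy,iz,mn,ms,mx,my,mz,ns,nx,sx,sy,sz,xy,yz
∂2: piv[dfs,dfy,diy,dsx,dsy,fim,fin,fis,fiz,fmn,fmx,fmz,fsz,ims,ins,mxy,nsx] rk=17  ker:fsy,imn,isz,mns
rk∂_2=17

rank∂_2=17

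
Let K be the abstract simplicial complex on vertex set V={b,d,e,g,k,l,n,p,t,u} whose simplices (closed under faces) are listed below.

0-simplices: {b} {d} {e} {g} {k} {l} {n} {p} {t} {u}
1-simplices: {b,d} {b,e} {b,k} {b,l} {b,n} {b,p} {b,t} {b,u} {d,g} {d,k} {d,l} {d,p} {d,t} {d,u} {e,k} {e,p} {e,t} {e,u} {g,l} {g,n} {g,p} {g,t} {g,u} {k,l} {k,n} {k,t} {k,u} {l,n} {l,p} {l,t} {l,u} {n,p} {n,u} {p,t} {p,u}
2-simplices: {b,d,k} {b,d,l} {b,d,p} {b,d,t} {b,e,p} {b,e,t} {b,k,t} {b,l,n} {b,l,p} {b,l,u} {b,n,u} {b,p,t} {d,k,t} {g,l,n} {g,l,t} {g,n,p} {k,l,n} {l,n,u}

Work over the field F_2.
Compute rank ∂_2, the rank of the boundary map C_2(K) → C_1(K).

rank∂_2=16

n_0=10 n_1=35 n_2=18  [Z2]
∂1: piv[bd,be,bk,bl,bn,bp,bt,bu,dg] rk=9  ker:dk,dl,dp,dt,du,ek,ep,et,eu,gl,gn,gp,gt,gu,kl,kn,kt,ku,ln,lp,lt,lu,np,nu,pt,pu
∂2: piv[bdk,bdl,bdp,bdt,bep,bet,bkt,bln,blp,blu,bnu,bpt,gln,glt,gnp,kln] rk=16  ker:dkt,lnu
rk∂_2=16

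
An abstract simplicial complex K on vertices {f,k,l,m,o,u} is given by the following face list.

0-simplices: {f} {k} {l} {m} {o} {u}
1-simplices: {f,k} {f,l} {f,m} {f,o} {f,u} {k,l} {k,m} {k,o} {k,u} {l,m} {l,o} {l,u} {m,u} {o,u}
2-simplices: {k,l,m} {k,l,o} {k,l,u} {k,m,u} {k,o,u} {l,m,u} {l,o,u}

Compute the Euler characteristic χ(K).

χ(K)=-1

n_0=6 n_1=14 n_2=7
χ=+6−14+7=-1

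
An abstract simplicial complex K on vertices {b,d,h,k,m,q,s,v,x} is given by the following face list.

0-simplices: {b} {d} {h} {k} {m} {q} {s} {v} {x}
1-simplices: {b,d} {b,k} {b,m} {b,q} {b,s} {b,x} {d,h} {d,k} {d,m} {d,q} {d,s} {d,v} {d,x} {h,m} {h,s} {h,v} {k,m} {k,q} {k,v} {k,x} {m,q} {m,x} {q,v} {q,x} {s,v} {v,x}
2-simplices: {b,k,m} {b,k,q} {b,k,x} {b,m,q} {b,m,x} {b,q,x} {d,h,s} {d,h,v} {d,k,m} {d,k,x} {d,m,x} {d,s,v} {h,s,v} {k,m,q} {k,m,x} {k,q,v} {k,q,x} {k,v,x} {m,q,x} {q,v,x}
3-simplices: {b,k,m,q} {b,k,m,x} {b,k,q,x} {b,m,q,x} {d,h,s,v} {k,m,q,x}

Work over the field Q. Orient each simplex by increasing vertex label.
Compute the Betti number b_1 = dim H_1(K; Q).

b_1=5

n_0=9 n_1=26 n_2=20 n_3=6  [Q]
∂1: piv[bd,bk,bm,bq,bs,bx,dh,dv] rk=8  ker:dk,dm,dq,ds,dx,hm,hs,hv,km,kq,kv,kx,mq,mx,qv,qx,sv,vx
∂2: piv[bkm,bkq,bkx,bmq,bmx,bqx,dhs,dhv,dkm,dkx,dsv,kqv,kvx] rk=13  ker:dmx,hsv,kmq,kmx,kqx,mqx,qvx
∂3: piv[bkmq,bkmx,bkqx,bmqx,dhsv] rk=5  ker:kmqx
b_1=(26−8)−13=5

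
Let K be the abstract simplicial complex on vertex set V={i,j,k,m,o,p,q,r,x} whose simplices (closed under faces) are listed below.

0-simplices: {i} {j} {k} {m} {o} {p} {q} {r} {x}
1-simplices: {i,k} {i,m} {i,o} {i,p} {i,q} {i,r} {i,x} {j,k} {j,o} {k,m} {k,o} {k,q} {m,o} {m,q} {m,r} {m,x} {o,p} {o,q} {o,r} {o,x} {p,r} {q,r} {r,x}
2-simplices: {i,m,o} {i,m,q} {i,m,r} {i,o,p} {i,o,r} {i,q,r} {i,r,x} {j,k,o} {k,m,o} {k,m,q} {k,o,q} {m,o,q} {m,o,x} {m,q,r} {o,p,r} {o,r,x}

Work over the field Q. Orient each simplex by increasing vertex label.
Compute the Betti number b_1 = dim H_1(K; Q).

n_0=9 n_1=23 n_2=16  [Q]
∂1: piv[ik,im,io,ip,iq,ir,ix,jk] rk=8  ker:jo,km,ko,kq,mo,mq,mr,mx,op,oq,or,ox,pr,qr,rx
∂2: piv[imo,imq,imr,iop,ior,iqr,irx,jko,kmo,kmq,koq,mox,opr,orx] rk=14  ker:moq,mqr
b_1=(23−8)−14=1

b_1=1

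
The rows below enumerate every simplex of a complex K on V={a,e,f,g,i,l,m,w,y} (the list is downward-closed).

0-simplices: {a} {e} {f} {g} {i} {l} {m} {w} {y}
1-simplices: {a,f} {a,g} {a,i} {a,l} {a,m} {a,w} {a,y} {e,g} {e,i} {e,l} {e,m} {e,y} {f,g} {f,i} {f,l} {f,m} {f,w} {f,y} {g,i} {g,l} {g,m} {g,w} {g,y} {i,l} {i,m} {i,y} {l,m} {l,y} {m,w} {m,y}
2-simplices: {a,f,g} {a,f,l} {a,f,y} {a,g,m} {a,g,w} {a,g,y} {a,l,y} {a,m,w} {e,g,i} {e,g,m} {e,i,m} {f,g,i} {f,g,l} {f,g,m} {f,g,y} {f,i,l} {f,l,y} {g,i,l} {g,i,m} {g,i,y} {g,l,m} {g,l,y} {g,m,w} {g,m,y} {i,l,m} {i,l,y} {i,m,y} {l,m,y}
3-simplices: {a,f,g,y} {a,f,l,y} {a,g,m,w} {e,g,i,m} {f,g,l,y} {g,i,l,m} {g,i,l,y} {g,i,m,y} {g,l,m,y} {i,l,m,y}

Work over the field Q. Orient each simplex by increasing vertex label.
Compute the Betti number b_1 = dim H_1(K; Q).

n_0=9 n_1=30 n_2=28 n_3=10  [Q]
∂1: piv[af,ag,ai,al,am,aw,ay,eg] rk=8  ker:ei,el,em,ey,fg,fi,fl,fm,fw,fy,gi,gl,gm,gw,gy,il,im,iy,lm,ly,mw,my
∂2: piv[afg,afl,afy,agm,agw,agy,aly,amw,egi,egm,eim,fgi,fgl,fgm,fil,giy,glm,gmy] rk=18  ker:fgy,fly,gil,gim,gly,gmw,ilm,ily,imy,lmy
∂3: piv[afgy,afly,agmw,egim,fgly,gilm,gily,gimy,glmy] rk=9  ker:ilmy
b_1=(30−8)−18=4

b_1=4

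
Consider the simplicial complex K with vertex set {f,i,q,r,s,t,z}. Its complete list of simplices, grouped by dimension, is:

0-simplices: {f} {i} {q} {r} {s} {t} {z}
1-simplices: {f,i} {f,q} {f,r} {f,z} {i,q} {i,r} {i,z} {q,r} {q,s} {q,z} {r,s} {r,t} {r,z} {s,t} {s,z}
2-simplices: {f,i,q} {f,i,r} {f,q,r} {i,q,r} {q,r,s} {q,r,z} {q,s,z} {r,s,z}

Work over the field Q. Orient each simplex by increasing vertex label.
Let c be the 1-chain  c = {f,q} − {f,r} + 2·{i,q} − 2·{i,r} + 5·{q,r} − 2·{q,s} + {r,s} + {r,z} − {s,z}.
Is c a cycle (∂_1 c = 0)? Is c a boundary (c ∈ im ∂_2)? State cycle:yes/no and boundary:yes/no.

cycle:yes boundary:yes

n_0=7 n_1=15 n_2=8  [Q]
∂1: piv[fi,fq,fr,fz,qs,rt] rk=6  ker:iq,ir,iz,qr,qz,rs,rz,st,sz
∂2: piv[fiq,fir,fqr,qrs,qrz,qsz] rk=6  ker:iqr,rsz
∂1c = 0
c vs im∂2: reduces to 0 ⇒ boundary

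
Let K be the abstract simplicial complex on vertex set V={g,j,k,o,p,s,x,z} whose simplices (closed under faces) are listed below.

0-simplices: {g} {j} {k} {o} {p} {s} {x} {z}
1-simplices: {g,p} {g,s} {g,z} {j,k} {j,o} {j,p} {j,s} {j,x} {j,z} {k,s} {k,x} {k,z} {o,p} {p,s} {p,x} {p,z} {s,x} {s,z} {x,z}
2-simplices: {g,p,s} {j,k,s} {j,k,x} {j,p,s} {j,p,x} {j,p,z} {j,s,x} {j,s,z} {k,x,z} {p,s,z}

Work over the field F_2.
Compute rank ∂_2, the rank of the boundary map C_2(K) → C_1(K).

n_0=8 n_1=19 n_2=10  [Z2]
∂1: piv[gp,gs,gz,jk,jo,jp,jx] rk=7  ker:js,jz,ks,kx,kz,op,ps,px,pz,sx,sz,xz
∂2: piv[gps,jks,jkx,jps,jpx,jpz,jsx,jsz,kxz] rk=9  ker:psz
rk∂_2=9

rank∂_2=9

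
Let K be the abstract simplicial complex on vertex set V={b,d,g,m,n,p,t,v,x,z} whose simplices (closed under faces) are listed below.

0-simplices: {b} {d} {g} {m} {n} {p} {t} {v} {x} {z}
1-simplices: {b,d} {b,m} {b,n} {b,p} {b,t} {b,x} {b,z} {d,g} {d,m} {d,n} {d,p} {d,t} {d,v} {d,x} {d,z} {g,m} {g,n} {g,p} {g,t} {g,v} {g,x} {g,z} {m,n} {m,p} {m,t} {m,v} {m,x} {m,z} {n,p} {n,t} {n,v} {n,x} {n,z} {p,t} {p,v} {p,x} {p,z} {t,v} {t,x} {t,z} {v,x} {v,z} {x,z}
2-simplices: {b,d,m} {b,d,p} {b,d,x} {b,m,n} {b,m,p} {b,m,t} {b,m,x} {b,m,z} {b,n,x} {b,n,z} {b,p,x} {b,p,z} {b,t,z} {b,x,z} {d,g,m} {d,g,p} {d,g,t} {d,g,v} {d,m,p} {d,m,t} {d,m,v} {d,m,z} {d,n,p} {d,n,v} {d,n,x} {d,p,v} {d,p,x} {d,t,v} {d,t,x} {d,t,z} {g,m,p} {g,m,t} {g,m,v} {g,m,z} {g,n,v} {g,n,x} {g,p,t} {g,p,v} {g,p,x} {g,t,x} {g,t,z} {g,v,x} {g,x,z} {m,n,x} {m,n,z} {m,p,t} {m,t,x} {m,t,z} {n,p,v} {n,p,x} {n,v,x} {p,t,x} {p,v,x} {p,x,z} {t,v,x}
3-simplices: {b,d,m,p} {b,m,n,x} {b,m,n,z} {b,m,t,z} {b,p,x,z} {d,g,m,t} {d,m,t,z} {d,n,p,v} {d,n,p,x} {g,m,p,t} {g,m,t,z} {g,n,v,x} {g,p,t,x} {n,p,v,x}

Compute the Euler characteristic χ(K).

n_0=10 n_1=43 n_2=55 n_3=14
χ=+10−43+55−14=8

χ(K)=8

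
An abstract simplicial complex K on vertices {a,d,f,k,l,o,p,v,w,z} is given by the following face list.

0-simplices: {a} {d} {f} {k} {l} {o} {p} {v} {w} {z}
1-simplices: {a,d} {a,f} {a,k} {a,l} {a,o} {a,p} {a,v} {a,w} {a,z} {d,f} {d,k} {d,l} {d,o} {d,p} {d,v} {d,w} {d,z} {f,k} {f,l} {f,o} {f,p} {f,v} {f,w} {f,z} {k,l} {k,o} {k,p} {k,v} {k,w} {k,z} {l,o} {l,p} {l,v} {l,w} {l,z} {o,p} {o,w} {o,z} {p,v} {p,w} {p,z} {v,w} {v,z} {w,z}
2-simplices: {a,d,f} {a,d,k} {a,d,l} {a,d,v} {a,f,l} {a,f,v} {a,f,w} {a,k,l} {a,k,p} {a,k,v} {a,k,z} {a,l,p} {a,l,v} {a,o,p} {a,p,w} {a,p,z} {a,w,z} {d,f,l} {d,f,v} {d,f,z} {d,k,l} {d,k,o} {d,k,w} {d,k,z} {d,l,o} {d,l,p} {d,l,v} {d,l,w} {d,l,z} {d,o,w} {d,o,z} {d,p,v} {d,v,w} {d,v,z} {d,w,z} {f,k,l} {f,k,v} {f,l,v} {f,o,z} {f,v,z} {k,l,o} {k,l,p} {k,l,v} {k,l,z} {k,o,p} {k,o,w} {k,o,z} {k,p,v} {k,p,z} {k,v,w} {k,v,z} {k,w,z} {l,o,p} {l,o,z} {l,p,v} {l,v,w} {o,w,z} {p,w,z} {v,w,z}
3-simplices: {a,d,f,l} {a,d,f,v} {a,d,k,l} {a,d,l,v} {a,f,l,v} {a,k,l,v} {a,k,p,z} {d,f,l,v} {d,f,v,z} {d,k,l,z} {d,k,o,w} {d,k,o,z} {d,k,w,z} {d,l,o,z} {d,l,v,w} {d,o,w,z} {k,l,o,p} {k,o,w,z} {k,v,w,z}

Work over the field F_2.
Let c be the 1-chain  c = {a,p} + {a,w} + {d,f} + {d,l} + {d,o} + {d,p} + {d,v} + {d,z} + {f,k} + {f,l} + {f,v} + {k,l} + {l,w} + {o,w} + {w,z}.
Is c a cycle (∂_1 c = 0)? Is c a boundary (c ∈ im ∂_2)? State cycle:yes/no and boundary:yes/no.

cycle:yes boundary:yes

n_0=10 n_1=44 n_2=59 n_3=19  [Z2]
∂1: piv[ad,af,ak,al,ao,ap,av,aw,az] rk=9  ker:df,dk,dl,do,dp,dv,dw,dz,fk,fl,fo,fp,fv,fw,fz,kl,ko,kp,kv,kw,kz,lo,lp,lv,lw,lz,op,ow,oz,pv,pw,pz,vw,vz,wz
∂2: piv[adf,adk,adl,adv,afl,afv,afw,akl,akp,akv,akz,alp,alv,aop,apw,apz,awz,dfz,dko,dkw,dkz,dlo,dlp,dlw,dlz,dow,doz,dpv,dvw,dvz,dwz,fkl,foz,kop] rk=34  ker:dfl,dfv,dkl,dlv,fkv,flv,fvz,klo,klp,klv,klz,kow,koz,kpv,kpz,kvw,kvz,kwz,lop,loz,lpv,lvw,owz,pwz,vwz
∂3: piv[adfl,adfv,adkl,adlv,aflv,aklv,akpz,dfvz,dklz,dkow,dkoz,dkwz,dloz,dlvw,dowz,klop,kvwz] rk=17  ker:dflv,kowz
∂1c = 0
c vs im∂2: reduces to 0 ⇒ boundary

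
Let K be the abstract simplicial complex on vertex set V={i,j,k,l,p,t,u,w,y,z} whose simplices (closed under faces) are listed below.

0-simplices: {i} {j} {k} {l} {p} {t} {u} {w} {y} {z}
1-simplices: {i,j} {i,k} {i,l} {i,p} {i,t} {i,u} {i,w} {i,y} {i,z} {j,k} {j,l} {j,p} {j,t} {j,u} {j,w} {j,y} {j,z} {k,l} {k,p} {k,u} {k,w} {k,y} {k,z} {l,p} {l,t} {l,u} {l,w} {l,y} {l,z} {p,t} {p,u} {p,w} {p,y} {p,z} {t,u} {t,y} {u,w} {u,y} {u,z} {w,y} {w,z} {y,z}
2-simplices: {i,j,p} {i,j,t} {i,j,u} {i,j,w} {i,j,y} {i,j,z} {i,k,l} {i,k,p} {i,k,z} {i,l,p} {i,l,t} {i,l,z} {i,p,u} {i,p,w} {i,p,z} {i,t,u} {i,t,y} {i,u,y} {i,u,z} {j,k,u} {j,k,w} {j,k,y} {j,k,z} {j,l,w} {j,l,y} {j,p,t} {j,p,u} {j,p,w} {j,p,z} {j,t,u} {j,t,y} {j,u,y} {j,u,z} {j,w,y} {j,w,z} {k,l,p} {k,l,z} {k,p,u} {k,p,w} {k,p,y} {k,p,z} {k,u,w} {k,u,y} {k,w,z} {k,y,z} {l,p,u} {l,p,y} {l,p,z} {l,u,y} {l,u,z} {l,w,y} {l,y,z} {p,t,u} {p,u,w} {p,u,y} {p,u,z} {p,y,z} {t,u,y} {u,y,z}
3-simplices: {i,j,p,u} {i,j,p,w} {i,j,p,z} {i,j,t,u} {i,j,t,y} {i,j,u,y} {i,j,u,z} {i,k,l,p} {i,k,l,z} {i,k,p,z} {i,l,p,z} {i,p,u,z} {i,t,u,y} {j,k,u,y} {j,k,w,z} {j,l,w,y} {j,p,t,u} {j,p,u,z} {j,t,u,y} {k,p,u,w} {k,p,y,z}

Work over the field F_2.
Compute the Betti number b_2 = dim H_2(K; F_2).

b_2=7

n_0=10 n_1=42 n_2=59 n_3=21  [Z2]
∂1: piv[ij,ik,il,ip,it,iu,iw,iy,iz] rk=9  ker:jk,jl,jp,jt,ju,jw,jy,jz,kl,kp,ku,kw,ky,kz,lp,lt,lu,lw,ly,lz,pt,pu,pw,py,pz,tu,ty,uw,uy,uz,wy,wz,yz
∂2: piv[ijp,ijt,iju,ijw,ijy,ijz,ikl,ikp,ikz,ilp,ilt,ilz,ipu,ipw,ipz,itu,ity,iuy,iuz,jku,jkw,jky,jkz,jlw,jly,jpt,jwy,jwz,kpy,kuw,kyz,lpu,lpy] rk=33  ker:jpu,jpw,jpz,jtu,jty,juy,juz,klp,klz,kpu,kpw,kpz,kuy,kwz,lpz,luy,luz,lwy,lyz,ptu,puw,puy,puz,pyz,tuy,uyz
∂3: piv[ijpu,ijpw,ijpz,ijtu,ijty,ijuy,ijuz,iklp,iklz,ikpz,ilpz,ipuz,ituy,jkuy,jkwz,jlwy,jptu,kpuw,kpyz] rk=19  ker:jpuz,jtuy
b_2=(59−33)−19=7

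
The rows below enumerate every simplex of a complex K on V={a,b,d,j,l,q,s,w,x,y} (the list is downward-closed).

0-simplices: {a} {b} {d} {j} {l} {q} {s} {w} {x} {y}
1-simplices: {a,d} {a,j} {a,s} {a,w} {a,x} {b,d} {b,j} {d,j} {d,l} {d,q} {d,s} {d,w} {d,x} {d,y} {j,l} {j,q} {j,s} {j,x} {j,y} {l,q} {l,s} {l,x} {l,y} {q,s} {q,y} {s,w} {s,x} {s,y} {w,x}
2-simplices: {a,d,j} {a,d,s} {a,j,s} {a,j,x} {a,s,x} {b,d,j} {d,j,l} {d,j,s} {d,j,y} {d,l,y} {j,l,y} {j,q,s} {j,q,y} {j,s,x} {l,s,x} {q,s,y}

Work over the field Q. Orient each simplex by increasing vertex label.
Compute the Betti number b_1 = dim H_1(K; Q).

n_0=10 n_1=29 n_2=16  [Q]
∂1: piv[ad,aj,as,aw,ax,bd,dl,dq,dy] rk=9  ker:bj,dj,ds,dw,dx,jl,jq,js,jx,jy,lq,ls,lx,ly,qs,qy,sw,sx,sy,wx
∂2: piv[adj,ads,ajs,ajx,asx,bdj,djl,djy,dly,jqs,jqy,lsx,qsy] rk=13  ker:djs,jly,jsx
b_1=(29−9)−13=7

b_1=7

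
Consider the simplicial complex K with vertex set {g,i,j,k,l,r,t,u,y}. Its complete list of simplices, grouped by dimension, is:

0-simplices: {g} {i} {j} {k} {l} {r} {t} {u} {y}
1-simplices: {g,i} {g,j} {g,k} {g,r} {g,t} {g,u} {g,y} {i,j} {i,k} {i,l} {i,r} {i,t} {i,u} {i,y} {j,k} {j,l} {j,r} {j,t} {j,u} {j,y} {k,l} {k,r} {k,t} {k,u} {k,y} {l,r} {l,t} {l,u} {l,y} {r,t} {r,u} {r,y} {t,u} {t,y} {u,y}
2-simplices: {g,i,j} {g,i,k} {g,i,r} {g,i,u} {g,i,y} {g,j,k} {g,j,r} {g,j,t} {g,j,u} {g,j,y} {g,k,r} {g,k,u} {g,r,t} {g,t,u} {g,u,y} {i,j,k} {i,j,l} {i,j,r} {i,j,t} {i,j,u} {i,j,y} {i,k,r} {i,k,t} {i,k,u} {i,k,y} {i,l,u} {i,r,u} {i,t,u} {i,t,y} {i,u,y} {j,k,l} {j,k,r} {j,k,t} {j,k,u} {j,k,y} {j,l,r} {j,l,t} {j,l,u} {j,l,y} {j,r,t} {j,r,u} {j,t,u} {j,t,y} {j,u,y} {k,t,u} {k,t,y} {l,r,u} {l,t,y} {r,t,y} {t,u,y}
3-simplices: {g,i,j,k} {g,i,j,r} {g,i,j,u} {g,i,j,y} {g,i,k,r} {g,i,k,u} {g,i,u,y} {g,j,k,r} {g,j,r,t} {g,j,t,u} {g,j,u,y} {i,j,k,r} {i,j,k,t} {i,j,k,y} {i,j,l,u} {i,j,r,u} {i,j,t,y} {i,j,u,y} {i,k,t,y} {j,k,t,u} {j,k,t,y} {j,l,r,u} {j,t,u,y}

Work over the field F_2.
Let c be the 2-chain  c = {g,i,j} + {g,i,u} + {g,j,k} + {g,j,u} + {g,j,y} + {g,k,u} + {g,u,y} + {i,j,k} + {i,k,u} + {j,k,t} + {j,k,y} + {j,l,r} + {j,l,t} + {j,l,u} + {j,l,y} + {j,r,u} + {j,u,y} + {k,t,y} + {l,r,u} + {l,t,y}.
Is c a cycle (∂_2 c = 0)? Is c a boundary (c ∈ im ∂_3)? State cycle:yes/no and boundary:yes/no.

n_0=9 n_1=35 n_2=50 n_3=23  [Z2]
∂1: piv[gi,gj,gk,gr,gt,gu,gy,il] rk=8  ker:ij,ik,ir,it,iu,iy,jk,jl,jr,jt,ju,jy,kl,kr,kt,ku,ky,lr,lt,lu,ly,rt,ru,ry,tu,ty,uy
∂2: piv[gij,gik,gir,giu,giy,gjk,gjr,gjt,gju,gjy,gkr,gku,grt,gtu,guy,ijl,ijt,ikt,iky,ilu,iru,ity,jkl,jlr,jlt,jly,rty] rk=27  ker:ijk,ijr,iju,ijy,ikr,iku,itu,iuy,jkr,jkt,jku,jky,jlu,jrt,jru,jtu,jty,juy,ktu,kty,lru,lty,tuy
∂3: piv[gijk,gijr,giju,gijy,gikr,giku,giuy,gjkr,gjrt,gjtu,gjuy,ijkt,ijky,ijlu,ijru,ijty,ikty,jktu,jlru,jtuy] rk=20  ker:ijkr,ijuy,jkty
∂2c = 0
c vs im∂3: residual ≠ 0 ⇒ not boundary

cycle:yes boundary:no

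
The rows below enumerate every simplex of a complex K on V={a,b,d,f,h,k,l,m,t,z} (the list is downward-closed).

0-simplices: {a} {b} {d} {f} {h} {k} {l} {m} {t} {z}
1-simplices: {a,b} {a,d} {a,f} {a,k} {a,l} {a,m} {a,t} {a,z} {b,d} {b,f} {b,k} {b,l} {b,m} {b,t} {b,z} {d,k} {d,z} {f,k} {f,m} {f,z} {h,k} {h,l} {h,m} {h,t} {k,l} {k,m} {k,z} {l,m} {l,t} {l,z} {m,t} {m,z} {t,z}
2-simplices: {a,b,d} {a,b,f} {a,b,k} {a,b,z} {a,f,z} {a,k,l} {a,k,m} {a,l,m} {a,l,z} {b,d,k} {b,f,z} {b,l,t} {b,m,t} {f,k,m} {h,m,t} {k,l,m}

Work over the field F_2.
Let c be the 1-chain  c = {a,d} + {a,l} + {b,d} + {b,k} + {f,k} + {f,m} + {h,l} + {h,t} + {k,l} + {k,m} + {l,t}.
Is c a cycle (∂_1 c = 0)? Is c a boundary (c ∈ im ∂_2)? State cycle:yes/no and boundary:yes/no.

cycle:yes boundary:no

n_0=10 n_1=33 n_2=16  [Z2]
∂1: piv[ab,ad,af,ak,al,am,at,az,hk] rk=9  ker:bd,bf,bk,bl,bm,bt,bz,dk,dz,fk,fm,fz,hl,hm,ht,kl,km,kz,lm,lt,lz,mt,mz,tz
∂2: piv[abd,abf,abk,abz,afz,akl,akm,alm,alz,bdk,blt,bmt,fkm,hmt] rk=14  ker:bfz,klm
∂1c = 0
c vs im∂2: residual ≠ 0 ⇒ not boundary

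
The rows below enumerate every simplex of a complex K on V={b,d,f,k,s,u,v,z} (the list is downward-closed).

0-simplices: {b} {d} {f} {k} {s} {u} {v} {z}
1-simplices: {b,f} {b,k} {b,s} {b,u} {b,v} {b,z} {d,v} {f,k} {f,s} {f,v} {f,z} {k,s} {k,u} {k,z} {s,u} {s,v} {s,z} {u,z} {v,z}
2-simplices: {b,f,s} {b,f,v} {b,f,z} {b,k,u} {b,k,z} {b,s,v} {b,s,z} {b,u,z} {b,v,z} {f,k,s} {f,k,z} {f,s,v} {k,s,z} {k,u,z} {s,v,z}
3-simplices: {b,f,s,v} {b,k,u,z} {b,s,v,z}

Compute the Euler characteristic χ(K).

n_0=8 n_1=19 n_2=15 n_3=3
χ=+8−19+15−3=1

χ(K)=1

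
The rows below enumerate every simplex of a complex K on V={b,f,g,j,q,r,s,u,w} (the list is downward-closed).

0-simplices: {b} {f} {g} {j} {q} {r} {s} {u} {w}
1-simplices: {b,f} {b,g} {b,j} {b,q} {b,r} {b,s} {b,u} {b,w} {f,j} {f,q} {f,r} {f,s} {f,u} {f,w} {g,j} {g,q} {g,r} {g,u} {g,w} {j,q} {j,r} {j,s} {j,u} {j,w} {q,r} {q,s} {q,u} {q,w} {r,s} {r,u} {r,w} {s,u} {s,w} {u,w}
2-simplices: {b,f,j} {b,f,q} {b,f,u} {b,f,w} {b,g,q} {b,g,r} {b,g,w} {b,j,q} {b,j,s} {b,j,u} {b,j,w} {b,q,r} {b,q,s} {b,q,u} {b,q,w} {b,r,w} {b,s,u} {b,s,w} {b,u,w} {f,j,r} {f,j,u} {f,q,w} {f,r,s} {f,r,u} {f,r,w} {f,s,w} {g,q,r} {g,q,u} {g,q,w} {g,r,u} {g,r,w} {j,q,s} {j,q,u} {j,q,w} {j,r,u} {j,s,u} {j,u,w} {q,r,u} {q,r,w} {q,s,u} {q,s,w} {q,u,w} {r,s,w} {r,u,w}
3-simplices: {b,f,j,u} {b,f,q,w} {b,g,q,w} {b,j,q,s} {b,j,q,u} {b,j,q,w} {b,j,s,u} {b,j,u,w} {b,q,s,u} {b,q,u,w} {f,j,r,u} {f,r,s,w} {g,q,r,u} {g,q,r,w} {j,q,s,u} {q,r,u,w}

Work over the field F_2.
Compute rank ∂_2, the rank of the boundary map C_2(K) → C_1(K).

n_0=9 n_1=34 n_2=44 n_3=16  [Z2]
∂1: piv[bf,bg,bj,bq,br,bs,bu,bw] rk=8  ker:fj,fq,fr,fs,fu,fw,gj,gq,gr,gu,gw,jq,jr,js,ju,jw,qr,qs,qu,qw,rs,ru,rw,su,sw,uw
∂2: piv[bfj,bfq,bfu,bfw,bgq,bgr,bgw,bjq,bjs,bju,bjw,bqr,bqs,bqu,bqw,brw,bsu,bsw,buw,fjr,frs,fru,frw,fsw,gqu] rk=25  ker:fju,fqw,gqr,gqw,gru,grw,jqs,jqu,jqw,jru,jsu,juw,qru,qrw,qsu,qsw,quw,rsw,ruw
∂3: piv[bfju,bfqw,bgqw,bjqs,bjqu,bjqw,bjsu,bjuw,bqsu,bquw,fjru,frsw,gqru,gqrw,qruw] rk=15  ker:jqsu
rk∂_2=25

rank∂_2=25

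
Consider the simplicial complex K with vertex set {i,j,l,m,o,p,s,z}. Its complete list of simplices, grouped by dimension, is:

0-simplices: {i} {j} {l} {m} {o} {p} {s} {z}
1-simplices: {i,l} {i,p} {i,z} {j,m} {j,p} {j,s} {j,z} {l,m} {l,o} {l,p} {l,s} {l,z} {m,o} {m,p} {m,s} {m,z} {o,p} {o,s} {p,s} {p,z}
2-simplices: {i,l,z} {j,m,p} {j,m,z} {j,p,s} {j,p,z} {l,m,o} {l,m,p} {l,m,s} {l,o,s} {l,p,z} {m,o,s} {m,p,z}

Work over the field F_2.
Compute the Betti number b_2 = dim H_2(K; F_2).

n_0=8 n_1=20 n_2=12  [Z2]
∂1: piv[il,ip,iz,jm,jp,js,lo] rk=7  ker:jz,lm,lp,ls,lz,mo,mp,ms,mz,op,os,ps,pz
∂2: piv[ilz,jmp,jmz,jps,jpz,lmo,lmp,lms,los,lpz] rk=10  ker:mos,mpz
b_2=(12−10)−0=2

b_2=2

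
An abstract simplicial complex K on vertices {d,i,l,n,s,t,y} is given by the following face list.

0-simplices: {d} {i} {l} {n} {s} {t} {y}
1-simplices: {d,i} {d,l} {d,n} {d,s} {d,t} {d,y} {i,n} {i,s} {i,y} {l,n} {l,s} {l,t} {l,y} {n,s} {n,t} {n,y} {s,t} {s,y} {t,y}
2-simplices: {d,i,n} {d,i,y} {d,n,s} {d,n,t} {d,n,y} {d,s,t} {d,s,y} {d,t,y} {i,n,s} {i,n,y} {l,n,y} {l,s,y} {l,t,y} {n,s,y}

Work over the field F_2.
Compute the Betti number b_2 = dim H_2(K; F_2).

n_0=7 n_1=19 n_2=14  [Z2]
∂1: piv[di,dl,dn,ds,dt,dy] rk=6  ker:in,is,iy,ln,ls,lt,ly,ns,nt,ny,st,sy,ty
∂2: piv[din,diy,dns,dnt,dny,dst,dsy,dty,ins,lny,lsy,lty] rk=12  ker:iny,nsy
b_2=(14−12)−0=2

b_2=2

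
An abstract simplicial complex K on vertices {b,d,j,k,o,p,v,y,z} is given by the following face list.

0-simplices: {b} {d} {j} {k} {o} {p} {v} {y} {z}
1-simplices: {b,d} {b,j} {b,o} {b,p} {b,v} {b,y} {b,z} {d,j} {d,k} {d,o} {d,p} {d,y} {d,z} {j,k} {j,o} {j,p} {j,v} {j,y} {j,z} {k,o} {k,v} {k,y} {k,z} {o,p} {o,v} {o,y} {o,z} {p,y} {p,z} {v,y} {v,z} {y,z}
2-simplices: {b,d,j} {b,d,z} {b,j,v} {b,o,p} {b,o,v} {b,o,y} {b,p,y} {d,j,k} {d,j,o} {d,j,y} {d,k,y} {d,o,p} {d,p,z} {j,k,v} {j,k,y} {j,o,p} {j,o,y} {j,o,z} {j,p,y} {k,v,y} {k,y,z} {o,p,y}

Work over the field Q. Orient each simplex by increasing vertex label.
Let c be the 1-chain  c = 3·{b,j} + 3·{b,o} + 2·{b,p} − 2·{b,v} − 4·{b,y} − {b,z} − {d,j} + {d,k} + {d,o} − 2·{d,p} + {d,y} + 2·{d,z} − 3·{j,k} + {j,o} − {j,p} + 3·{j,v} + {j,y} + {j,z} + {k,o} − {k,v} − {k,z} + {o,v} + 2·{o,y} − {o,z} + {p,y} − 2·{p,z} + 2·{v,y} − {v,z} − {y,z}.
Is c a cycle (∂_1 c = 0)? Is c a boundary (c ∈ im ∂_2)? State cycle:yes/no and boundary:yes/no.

n_0=9 n_1=32 n_2=22  [Q]
∂1: piv[bd,bj,bo,bp,bv,by,bz,dk] rk=8  ker:dj,do,dp,dy,dz,jk,jo,jp,jv,jy,jz,ko,kv,ky,kz,op,ov,oy,oz,py,pz,vy,vz,yz
∂2: piv[bdj,bdz,bjv,bop,bov,boy,bpy,djk,djo,djy,dky,dop,dpz,jkv,jop,joy,joz,kvy,kyz] rk=19  ker:jky,jpy,opy
∂1c = −{b} − 2·{d} − {k} + 4·{o} + 4·{y} − 4·{z}

cycle:no boundary:no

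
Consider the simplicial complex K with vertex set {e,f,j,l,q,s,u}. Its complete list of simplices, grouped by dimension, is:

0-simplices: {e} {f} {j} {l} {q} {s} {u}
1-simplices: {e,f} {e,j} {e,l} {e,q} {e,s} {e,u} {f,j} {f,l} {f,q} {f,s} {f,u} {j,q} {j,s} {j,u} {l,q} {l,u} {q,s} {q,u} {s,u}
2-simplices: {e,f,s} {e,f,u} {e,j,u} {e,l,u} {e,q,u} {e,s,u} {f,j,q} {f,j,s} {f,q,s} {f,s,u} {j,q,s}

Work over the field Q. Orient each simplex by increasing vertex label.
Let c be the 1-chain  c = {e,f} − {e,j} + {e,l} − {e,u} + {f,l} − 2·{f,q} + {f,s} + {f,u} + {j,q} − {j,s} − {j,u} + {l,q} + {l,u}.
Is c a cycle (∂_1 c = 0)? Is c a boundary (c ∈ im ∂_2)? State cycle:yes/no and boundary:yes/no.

cycle:yes boundary:no

n_0=7 n_1=19 n_2=11  [Q]
∂1: piv[ef,ej,el,eq,es,eu] rk=6  ker:fj,fl,fq,fs,fu,jq,js,ju,lq,lu,qs,qu,su
∂2: piv[efs,efu,eju,elu,equ,esu,fjq,fjs,fqs] rk=9  ker:fsu,jqs
∂1c = 0
c vs im∂2: residual ≠ 0 ⇒ not boundary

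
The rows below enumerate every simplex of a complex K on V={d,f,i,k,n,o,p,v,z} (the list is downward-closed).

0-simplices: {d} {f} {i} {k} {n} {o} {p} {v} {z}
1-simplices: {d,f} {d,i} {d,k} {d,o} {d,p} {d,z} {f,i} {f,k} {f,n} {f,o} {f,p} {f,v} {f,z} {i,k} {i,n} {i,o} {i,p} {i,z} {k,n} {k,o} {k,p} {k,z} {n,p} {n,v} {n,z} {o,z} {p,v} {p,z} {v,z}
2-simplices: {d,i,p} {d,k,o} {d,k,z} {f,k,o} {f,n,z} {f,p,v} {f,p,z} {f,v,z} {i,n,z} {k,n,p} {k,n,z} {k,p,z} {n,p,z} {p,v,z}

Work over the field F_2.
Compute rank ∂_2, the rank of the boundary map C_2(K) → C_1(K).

n_0=9 n_1=29 n_2=14  [Z2]
∂1: piv[df,di,dk,do,dp,dz,fn,fv] rk=8  ker:fi,fk,fo,fp,fz,ik,in,io,ip,iz,kn,ko,kp,kz,np,nv,nz,oz,pv,pz,vz
∂2: piv[dip,dko,dkz,fko,fnz,fpv,fpz,fvz,inz,knp,knz,kpz] rk=12  ker:npz,pvz
rk∂_2=12

rank∂_2=12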